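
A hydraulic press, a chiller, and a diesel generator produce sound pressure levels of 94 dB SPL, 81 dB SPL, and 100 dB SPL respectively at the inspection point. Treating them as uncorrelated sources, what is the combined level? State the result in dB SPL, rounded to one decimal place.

Incoherent sources combine by intensity addition: L_total = 10·log₁₀(Σ 10^(L_i/10)).
Σ 10^(L/10) = 10^(94/10) + 10^(81/10) + 10^(100/10) = 1.264e+10.
L_total = 10·log₁₀(1.264e+10) = 101.02 dB SPL.

101.0 dB SPL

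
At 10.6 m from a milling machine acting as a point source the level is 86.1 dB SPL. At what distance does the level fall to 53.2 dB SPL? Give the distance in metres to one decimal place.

468.1 m

For a point source L₁ − L₂ = 20·log₁₀(r₂/r₁), so r₂ = r₁·10^((L₁−L₂)/20).
r₂ = 10.6·10^((86.1−53.2)/20) = 10.6·10^(32.9/20) = 468.06 m.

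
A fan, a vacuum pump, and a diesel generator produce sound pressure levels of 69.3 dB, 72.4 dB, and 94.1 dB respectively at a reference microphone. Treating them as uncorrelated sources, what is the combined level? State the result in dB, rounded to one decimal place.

Incoherent sources combine by intensity addition: L_total = 10·log₁₀(Σ 10^(L_i/10)).
Σ 10^(L/10) = 10^(69.3/10) + 10^(72.4/10) + 10^(94.1/10) = 2.596e+09.
L_total = 10·log₁₀(2.596e+09) = 94.14 dB.

94.1 dB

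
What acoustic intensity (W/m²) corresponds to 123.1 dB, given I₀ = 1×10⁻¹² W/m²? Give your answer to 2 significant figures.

I = I₀·10^(L/10) = 10⁻¹² × 10^(123.1/10) = 10^(0.310).

2.0 W/m²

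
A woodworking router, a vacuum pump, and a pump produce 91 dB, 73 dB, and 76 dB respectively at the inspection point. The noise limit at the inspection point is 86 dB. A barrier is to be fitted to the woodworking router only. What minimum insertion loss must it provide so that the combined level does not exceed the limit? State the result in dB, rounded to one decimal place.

Everything except the woodworking router sums to 10^(73/10) + 10^(76/10) = 5.976e+07 in linear terms, 77.76 dB.
To meet 86 dB overall, the treated woodworking router may contribute at most 10^(86/10) − 5.976e+07 = 3.383e+08, i.e. 85.29 dB.
Required insertion loss = 91 − 85.29 = 5.71 dB.

5.7 dB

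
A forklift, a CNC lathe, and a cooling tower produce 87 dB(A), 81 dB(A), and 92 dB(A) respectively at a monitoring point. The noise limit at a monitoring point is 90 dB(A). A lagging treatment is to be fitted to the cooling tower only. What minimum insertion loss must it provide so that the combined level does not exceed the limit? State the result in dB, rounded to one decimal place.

6.3 dB

Fixed contribution from the other sources: Σ 10^(L/10) = 10^(87/10) + 10^(81/10) = 6.271e+08 (87.97 dB(A)).
The limit corresponds to 10^(90/10) = 1.000e+09; subtracting the fixed part leaves 3.729e+08 for the cooling tower, i.e. 85.72 dB(A).
Required insertion loss = 92 − 85.72 = 6.28 dB.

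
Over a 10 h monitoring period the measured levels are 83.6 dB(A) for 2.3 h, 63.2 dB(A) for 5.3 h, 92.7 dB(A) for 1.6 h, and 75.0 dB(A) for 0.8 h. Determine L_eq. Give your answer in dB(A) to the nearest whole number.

L_eq = 10·log₁₀[(1/T)·Σ tᵢ·10^(Lᵢ/10)] with T = 10 h.
Σ tᵢ·10^(Lᵢ/10) = 2.3·10^(83.6/10) + 5.3·10^(63.2/10) + 1.6·10^(92.7/10) + 0.8·10^(75.0/10) = 3.543e+09.
L_eq = 10·log₁₀(3.543e+09/10) = 85.49 dB(A).

85 dB(A)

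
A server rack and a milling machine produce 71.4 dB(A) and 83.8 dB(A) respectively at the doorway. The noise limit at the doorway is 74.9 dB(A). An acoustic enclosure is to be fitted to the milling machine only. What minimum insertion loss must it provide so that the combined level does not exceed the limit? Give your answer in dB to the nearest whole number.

11 dB

Everything except the milling machine sums to 10^(71.4/10) = 1.380e+07 in linear terms, 71.40 dB(A).
To meet 74.9 dB(A) overall, the treated milling machine may contribute at most 10^(74.9/10) − 1.380e+07 = 1.710e+07, i.e. 72.33 dB(A).
So the milling machine must be reduced from 83.8 to 72.33 dB(A): IL = 11.47 dB.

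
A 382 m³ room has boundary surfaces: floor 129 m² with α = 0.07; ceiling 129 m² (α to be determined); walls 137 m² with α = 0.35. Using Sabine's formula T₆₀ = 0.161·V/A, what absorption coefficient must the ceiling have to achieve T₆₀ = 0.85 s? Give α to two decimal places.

Required total absorption A = 0.161·382/0.85 = 72.36 m².
Absorption from the other surfaces = 129·0.07 + 137·0.35 = 56.98 m², so the ceiling must supply 15.38 m² over 129 m².
α = 15.38/129 = 0.119.

0.12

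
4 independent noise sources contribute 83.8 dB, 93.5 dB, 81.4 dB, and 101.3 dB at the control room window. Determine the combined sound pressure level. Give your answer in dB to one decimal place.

Incoherent sources combine by intensity addition: L_total = 10·log₁₀(Σ 10^(L_i/10)).
Σ 10^(L/10) = 10^(83.8/10) + 10^(93.5/10) + 10^(81.4/10) + 10^(101.3/10) = 1.611e+10.
L_total = 10·log₁₀(1.611e+10) = 102.07 dB.

102.1 dB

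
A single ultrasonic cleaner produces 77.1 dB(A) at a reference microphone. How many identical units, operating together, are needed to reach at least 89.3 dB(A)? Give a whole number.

The shortfall is 89.3 − 77.1 = 12.2 dB, and N units add 10·log₁₀ N, so need 10·log₁₀ N ≥ 12.2.
N ≥ 10^(12.2/10) = 16.596, so N = 17.

17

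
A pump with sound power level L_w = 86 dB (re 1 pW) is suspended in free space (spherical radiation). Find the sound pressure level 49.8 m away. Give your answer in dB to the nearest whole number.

The power spreads over a sphere of area 4π·r², so L_p = L_w − 10·log₁₀(4π·r²).
4π·r² = 3.117e+04 m², 10·log₁₀ of that is 44.937 dB.
L_p = 86 − 44.937 = 41.06 dB.

41 dB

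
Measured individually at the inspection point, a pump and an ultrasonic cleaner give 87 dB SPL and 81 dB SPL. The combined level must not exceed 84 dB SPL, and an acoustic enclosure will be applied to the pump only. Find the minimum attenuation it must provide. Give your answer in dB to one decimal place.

Everything except the pump sums to 10^(81/10) = 1.259e+08 in linear terms, 81.00 dB SPL.
The limit corresponds to 10^(84/10) = 2.512e+08; subtracting the fixed part leaves 1.253e+08 for the pump, i.e. 80.98 dB SPL.
So the pump must be reduced from 87 to 80.98 dB SPL: IL = 6.02 dB.

6.0 dB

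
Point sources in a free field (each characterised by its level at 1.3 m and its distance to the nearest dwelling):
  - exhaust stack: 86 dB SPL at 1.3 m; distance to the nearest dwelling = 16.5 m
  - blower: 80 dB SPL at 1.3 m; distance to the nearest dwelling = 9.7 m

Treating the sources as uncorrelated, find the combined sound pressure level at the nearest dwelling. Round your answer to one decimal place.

Apply inverse-square spreading to bring every level to the receiver, then sum 10^(L/10).
exhaust stack: 86 − 20·log₁₀(16.5/1.3) = 86 − 22.07 = 63.93 dB SPL.
blower: 80 − 20·log₁₀(9.7/1.3) = 80 − 17.46 = 62.54 dB SPL.
Σ 10^(L/10) = 4.267e+06 → L_total = 10·log₁₀(4.267e+06) = 66.30 dB SPL.

66.3 dB SPL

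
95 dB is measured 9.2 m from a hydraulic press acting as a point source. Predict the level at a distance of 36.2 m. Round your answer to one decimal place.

For a point source, L₂ = L₁ − 20·log₁₀(r₂/r₁).
L₂ = 95 − 20·log₁₀(36.2/9.2) = 95 − 11.898 = 83.10 dB.

83.1 dB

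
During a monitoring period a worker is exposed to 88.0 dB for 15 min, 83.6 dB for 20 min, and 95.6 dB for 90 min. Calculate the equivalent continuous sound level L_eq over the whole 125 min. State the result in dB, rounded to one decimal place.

Weight each interval's intensity by its duration and average over T = 125 min:
Σ tᵢ·10^(Lᵢ/10) = 15·10^(88.0/10) + 20·10^(83.6/10) + 90·10^(95.6/10) = 3.408e+11.
L_eq = 10·log₁₀(3.408e+11/125) = 94.36 dB.

94.4 dB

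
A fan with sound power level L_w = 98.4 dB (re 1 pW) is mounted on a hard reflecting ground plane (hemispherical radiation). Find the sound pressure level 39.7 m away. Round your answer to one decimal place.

L_p = L_w − 10·log₁₀(2π·r²) with r = 39.7 m.
2π·r² = 9903 m², 10·log₁₀ of that is 39.958 dB.
L_p = 98.4 − 39.958 = 58.44 dB.

58.4 dB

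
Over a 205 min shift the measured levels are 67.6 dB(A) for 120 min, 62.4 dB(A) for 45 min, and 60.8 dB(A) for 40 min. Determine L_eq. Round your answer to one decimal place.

Weight each interval's intensity by its duration and average over T = 205 min:
Σ tᵢ·10^(Lᵢ/10) = 120·10^(67.6/10) + 45·10^(62.4/10) + 40·10^(60.8/10) = 8.168e+08.
L_eq = 10·log₁₀(8.168e+08/205) = 66.00 dB(A).

66.0 dB(A)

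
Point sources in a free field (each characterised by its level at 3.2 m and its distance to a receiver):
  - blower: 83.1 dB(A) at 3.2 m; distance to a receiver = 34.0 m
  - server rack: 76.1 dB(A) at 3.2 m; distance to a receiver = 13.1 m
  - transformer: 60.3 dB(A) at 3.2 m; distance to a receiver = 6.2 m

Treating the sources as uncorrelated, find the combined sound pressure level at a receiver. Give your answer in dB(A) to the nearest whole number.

Propagate each source to the receiver with L = L_ref − 20·log₁₀(r/r_ref), then add intensities.
blower: 83.1 − 20·log₁₀(34.0/3.2) = 83.1 − 20.53 = 62.57 dB(A).
server rack: 76.1 − 20·log₁₀(13.1/3.2) = 76.1 − 12.24 = 63.86 dB(A).
transformer: 60.3 − 20·log₁₀(6.2/3.2) = 60.3 − 5.74 = 54.56 dB(A).
Σ 10^(L/10) = 4.525e+06 → L_total = 10·log₁₀(4.525e+06) = 66.56 dB(A).

67 dB(A)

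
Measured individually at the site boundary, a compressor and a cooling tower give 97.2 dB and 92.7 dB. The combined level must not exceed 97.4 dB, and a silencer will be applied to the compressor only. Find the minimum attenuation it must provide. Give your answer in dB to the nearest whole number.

2 dB

The untreated sources together contribute 10^(92.7/10) = 1.862e+09, i.e. 92.70 dB.
The limit corresponds to 10^(97.4/10) = 5.495e+09; subtracting the fixed part leaves 3.633e+09 for the compressor, i.e. 95.60 dB.
Required insertion loss = 97.2 − 95.60 = 1.60 dB.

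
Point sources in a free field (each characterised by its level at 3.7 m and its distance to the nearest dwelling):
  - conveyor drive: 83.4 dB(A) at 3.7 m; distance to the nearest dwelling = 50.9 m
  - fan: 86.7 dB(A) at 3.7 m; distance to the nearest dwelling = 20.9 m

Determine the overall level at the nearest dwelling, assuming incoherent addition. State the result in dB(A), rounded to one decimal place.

72.0 dB(A)

Propagate each source to the receiver with L = L_ref − 20·log₁₀(r/r_ref), then add intensities.
conveyor drive: 83.4 − 20·log₁₀(50.9/3.7) = 83.4 − 22.77 = 60.63 dB(A).
fan: 86.7 − 20·log₁₀(20.9/3.7) = 86.7 − 15.04 = 71.66 dB(A).
Σ 10^(L/10) = 1.582e+07 → L_total = 10·log₁₀(1.582e+07) = 71.99 dB(A).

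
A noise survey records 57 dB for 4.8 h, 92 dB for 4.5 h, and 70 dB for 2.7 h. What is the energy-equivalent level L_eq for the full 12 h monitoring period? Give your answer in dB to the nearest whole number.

88 dB

Weight each interval's intensity by its duration and average over T = 12 h:
Σ tᵢ·10^(Lᵢ/10) = 4.8·10^(57/10) + 4.5·10^(92/10) + 2.7·10^(70/10) = 7.161e+09.
L_eq = 10·log₁₀(7.161e+09/12) = 87.76 dB.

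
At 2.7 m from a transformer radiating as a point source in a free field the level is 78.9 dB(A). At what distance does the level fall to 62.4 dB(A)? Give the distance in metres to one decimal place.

18.0 m

The 16.5 dB drop corresponds to a distance ratio of 10^(16.5/20) for a point source.
r₂ = 2.7·10^((78.9−62.4)/20) = 2.7·10^(16.5/20) = 18.05 m.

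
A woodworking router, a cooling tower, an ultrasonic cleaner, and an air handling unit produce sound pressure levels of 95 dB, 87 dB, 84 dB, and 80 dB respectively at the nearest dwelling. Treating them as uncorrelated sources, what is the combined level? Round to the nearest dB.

Incoherent sources combine by intensity addition: L_total = 10·log₁₀(Σ 10^(L_i/10)).
Σ 10^(L/10) = 10^(95/10) + 10^(87/10) + 10^(84/10) + 10^(80/10) = 4.015e+09.
L_total = 10·log₁₀(4.015e+09) = 96.04 dB.

96 dB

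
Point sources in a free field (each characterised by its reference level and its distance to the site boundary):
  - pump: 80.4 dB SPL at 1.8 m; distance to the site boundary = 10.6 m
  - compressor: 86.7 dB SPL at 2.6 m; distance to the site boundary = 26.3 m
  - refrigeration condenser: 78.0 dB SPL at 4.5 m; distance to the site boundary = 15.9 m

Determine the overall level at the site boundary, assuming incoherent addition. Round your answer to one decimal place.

Apply inverse-square spreading to bring every level to the receiver, then sum 10^(L/10).
pump: 80.4 − 20·log₁₀(10.6/1.8) = 80.4 − 15.40 = 65.00 dB SPL.
compressor: 86.7 − 20·log₁₀(26.3/2.6) = 86.7 − 20.10 = 66.60 dB SPL.
refrigeration condenser: 78.0 − 20·log₁₀(15.9/4.5) = 78.0 − 10.96 = 67.04 dB SPL.
Σ 10^(L/10) = 1.279e+07 → L_total = 10·log₁₀(1.279e+07) = 71.07 dB SPL.

71.1 dB SPL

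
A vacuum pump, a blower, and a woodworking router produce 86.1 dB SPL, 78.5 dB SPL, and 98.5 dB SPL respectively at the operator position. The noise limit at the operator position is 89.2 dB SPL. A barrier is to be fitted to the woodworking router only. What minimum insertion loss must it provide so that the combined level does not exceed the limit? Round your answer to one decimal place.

13.0 dB

The untreated sources together contribute 10^(86.1/10) + 10^(78.5/10) = 4.782e+08, i.e. 86.80 dB SPL.
To meet 89.2 dB SPL overall, the treated woodworking router may contribute at most 10^(89.2/10) − 4.782e+08 = 3.536e+08, i.e. 85.48 dB SPL.
So the woodworking router must be reduced from 98.5 to 85.48 dB SPL: IL = 13.02 dB.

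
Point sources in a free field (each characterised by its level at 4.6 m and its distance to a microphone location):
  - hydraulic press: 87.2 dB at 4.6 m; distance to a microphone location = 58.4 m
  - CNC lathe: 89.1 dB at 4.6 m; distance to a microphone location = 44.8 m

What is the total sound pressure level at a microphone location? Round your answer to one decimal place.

Apply inverse-square spreading to bring every level to the receiver, then sum 10^(L/10).
hydraulic press: 87.2 − 20·log₁₀(58.4/4.6) = 87.2 − 22.07 = 65.13 dB.
CNC lathe: 89.1 − 20·log₁₀(44.8/4.6) = 89.1 − 19.77 = 69.33 dB.
Σ 10^(L/10) = 1.183e+07 → L_total = 10·log₁₀(1.183e+07) = 70.73 dB.

70.7 dB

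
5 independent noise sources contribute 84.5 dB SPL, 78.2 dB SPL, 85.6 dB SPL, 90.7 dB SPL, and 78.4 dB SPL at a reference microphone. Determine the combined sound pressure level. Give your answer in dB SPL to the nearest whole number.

For uncorrelated sources the intensities add, so convert each level to linear form, sum, and take 10·log₁₀ of the total.
Σ 10^(L/10) = 10^(84.5/10) + 10^(78.2/10) + 10^(85.6/10) + 10^(90.7/10) + 10^(78.4/10) = 1.955e+09.
L_total = 10·log₁₀(1.955e+09) = 92.91 dB SPL.

93 dB SPL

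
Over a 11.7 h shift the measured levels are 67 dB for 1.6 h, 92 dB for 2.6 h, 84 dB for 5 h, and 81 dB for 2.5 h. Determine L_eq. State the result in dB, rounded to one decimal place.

86.9 dB

L_eq = 10·log₁₀[(1/T)·Σ tᵢ·10^(Lᵢ/10)] with T = 11.7 h.
Σ tᵢ·10^(Lᵢ/10) = 1.6·10^(67/10) + 2.6·10^(92/10) + 5·10^(84/10) + 2.5·10^(81/10) = 5.699e+09.
L_eq = 10·log₁₀(5.699e+09/11.7) = 86.88 dB.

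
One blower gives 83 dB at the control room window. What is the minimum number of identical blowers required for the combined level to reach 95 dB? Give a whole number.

16

N identical sources give L₁ + 10·log₁₀ N, so require 10·log₁₀ N ≥ 95 − 83 = 12.0 dB.
N ≥ 10^(12.0/10) = 15.849, so N = 16.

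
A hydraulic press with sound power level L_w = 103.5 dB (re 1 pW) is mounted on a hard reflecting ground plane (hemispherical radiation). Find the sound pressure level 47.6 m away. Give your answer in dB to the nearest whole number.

62 dB

Free-field hemispherical radiation: L_p = L_w − 10·log₁₀(2π·r²), r = 47.6 m.
2π·r² = 1.424e+04 m², 10·log₁₀ of that is 41.534 dB.
L_p = 103.5 − 41.534 = 61.97 dB.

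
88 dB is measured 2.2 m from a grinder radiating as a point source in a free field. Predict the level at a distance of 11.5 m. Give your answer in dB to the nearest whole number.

Spherical spreading from a point source gives a 20·log₁₀(r₂/r₁) drop.
L₂ = 88 − 20·log₁₀(11.5/2.2) = 88 − 14.366 = 73.63 dB.

74 dB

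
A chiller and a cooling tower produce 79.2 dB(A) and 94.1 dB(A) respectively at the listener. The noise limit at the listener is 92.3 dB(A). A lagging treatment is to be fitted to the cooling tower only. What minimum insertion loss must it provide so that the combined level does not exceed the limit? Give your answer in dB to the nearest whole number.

Everything except the cooling tower sums to 10^(79.2/10) = 8.318e+07 in linear terms, 79.20 dB(A).
The limit corresponds to 10^(92.3/10) = 1.698e+09; subtracting the fixed part leaves 1.615e+09 for the cooling tower, i.e. 92.08 dB(A).
Required insertion loss = 94.1 − 92.08 = 2.02 dB.

2 dB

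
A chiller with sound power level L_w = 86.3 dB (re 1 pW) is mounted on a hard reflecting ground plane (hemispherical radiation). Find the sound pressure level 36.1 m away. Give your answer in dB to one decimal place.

47.2 dB

Free-field hemispherical radiation: L_p = L_w − 10·log₁₀(2π·r²), r = 36.1 m.
2π·r² = 8188 m², 10·log₁₀ of that is 39.132 dB.
L_p = 86.3 − 39.132 = 47.17 dB.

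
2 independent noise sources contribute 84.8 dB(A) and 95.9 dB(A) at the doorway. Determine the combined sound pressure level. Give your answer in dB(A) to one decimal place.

For uncorrelated sources the intensities add, so convert each level to linear form, sum, and take 10·log₁₀ of the total.
Σ 10^(L/10) = 10^(84.8/10) + 10^(95.9/10) = 4.192e+09.
L_total = 10·log₁₀(4.192e+09) = 96.22 dB(A).

96.2 dB(A)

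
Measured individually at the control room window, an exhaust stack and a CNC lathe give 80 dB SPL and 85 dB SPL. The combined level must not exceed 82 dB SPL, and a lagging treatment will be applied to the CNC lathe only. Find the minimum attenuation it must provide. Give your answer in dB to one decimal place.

The untreated sources together contribute 10^(80/10) = 1.000e+08, i.e. 80.00 dB SPL.
The limit corresponds to 10^(82/10) = 1.585e+08; subtracting the fixed part leaves 5.849e+07 for the CNC lathe, i.e. 77.67 dB SPL.
So the CNC lathe must be reduced from 85 to 77.67 dB SPL: IL = 7.33 dB.

7.3 dB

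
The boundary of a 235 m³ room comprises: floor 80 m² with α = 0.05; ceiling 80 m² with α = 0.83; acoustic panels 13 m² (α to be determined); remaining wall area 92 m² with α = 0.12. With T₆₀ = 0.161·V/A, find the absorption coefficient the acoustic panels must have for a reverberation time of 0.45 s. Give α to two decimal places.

0.20

Required total absorption A = 0.161·235/0.45 = 84.08 m².
Absorption from the other surfaces = 80·0.05 + 80·0.83 + 92·0.12 = 81.44 m², so the acoustic panels must supply 2.64 m² over 13 m².
α = 2.64/13 = 0.203.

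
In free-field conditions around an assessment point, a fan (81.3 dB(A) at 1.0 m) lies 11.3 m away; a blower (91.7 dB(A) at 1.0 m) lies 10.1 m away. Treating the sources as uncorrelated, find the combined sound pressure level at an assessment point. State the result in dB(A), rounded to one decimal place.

Apply inverse-square spreading to bring every level to the receiver, then sum 10^(L/10).
fan: 81.3 − 20·log₁₀(11.3/1.0) = 81.3 − 21.06 = 60.24 dB(A).
blower: 91.7 − 20·log₁₀(10.1/1.0) = 91.7 − 20.09 = 71.61 dB(A).
Σ 10^(L/10) = 1.556e+07 → L_total = 10·log₁₀(1.556e+07) = 71.92 dB(A).

71.9 dB(A)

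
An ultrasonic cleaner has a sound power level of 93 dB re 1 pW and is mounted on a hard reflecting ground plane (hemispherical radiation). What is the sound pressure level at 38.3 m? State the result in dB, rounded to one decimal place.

53.4 dB

Free-field hemispherical radiation: L_p = L_w − 10·log₁₀(2π·r²), r = 38.3 m.
2π·r² = 9217 m², 10·log₁₀ of that is 39.646 dB.
L_p = 93 − 39.646 = 53.35 dB.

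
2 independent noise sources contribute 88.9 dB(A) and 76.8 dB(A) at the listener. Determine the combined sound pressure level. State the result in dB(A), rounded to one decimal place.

89.2 dB(A)

For uncorrelated sources the intensities add, so convert each level to linear form, sum, and take 10·log₁₀ of the total.
Σ 10^(L/10) = 10^(88.9/10) + 10^(76.8/10) = 8.241e+08.
L_total = 10·log₁₀(8.241e+08) = 89.16 dB(A).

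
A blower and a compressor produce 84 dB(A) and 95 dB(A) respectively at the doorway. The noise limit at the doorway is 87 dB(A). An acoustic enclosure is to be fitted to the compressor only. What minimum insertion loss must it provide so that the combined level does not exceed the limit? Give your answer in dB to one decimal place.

The untreated sources together contribute 10^(84/10) = 2.512e+08, i.e. 84.00 dB(A).
To meet 87 dB(A) overall, the treated compressor may contribute at most 10^(87/10) − 2.512e+08 = 2.500e+08, i.e. 83.98 dB(A).
Required insertion loss = 95 − 83.98 = 11.02 dB.

11.0 dB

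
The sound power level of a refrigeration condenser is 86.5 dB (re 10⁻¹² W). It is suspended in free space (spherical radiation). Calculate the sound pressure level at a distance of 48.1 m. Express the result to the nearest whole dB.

Free-field spherical radiation: L_p = L_w − 10·log₁₀(4π·r²), r = 48.1 m.
4π·r² = 2.907e+04 m², 10·log₁₀ of that is 44.635 dB.
L_p = 86.5 − 44.635 = 41.86 dB.

42 dB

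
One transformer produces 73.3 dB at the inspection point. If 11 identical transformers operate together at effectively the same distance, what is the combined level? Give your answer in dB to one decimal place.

With 11 equal, uncorrelated contributions the intensity is 11× that of one unit, giving a rise of 10·log₁₀ 11.
L_total = 73.3 + 10·log₁₀(11) = 73.3 + 10.414 = 83.71 dB.

83.7 dB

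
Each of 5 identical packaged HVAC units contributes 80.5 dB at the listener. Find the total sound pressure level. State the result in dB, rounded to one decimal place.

L_total = L₁ + 10·log₁₀ N for N identical incoherent sources.
L_total = 80.5 + 10·log₁₀(5) = 80.5 + 6.990 = 87.49 dB.

87.5 dB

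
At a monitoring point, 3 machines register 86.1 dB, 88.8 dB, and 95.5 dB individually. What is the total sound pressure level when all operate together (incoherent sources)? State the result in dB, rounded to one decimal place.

Incoherent sources combine by intensity addition: L_total = 10·log₁₀(Σ 10^(L_i/10)).
Σ 10^(L/10) = 10^(86.1/10) + 10^(88.8/10) + 10^(95.5/10) = 4.714e+09.
L_total = 10·log₁₀(4.714e+09) = 96.73 dB.

96.7 dB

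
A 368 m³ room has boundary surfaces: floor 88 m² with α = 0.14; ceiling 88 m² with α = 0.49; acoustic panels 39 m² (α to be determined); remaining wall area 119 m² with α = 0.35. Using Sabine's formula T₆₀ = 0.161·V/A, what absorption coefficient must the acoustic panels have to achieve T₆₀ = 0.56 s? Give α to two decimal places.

Required total absorption A = 0.161·368/0.56 = 105.80 m².
Absorption from the other surfaces = 88·0.14 + 88·0.49 + 119·0.35 = 97.09 m², so the acoustic panels must supply 8.71 m² over 39 m².
α = 8.71/39 = 0.223.

0.22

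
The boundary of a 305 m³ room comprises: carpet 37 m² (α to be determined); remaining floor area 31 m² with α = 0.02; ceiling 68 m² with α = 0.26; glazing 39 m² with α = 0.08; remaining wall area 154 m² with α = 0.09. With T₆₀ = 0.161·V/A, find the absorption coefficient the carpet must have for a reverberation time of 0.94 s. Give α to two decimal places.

A = 0.161·V/T₆₀ = 0.161·305/0.94 = 52.24 m² sabins.
Absorption from the other surfaces = 31·0.02 + 68·0.26 + 39·0.08 + 154·0.09 = 35.28 m², so the carpet must supply 16.96 m² over 37 m².
α = 16.96/37 = 0.458.

0.46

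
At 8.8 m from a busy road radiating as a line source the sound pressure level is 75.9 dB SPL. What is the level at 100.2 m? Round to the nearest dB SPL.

65 dB SPL

Line-source attenuation: ΔL = 10·log₁₀(r₂/r₁) = 10·log₁₀(100.2/8.8) = 10.564 dB.
L₂ = 75.9 − 10·log₁₀(100.2/8.8) = 75.9 − 10.564 = 65.34 dB SPL.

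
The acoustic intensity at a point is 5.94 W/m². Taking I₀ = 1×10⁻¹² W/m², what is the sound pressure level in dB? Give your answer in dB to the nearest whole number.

Dividing by I₀ shifts the exponent by 12: I/I₀ = 5.94×10^12.
L = 10·(0.7738 + 12) = 127.74 dB.

128 dB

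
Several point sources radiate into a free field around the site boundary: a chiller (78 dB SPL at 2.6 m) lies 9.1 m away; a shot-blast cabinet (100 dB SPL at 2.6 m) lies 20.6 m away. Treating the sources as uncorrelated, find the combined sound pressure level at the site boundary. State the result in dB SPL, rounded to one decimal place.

82.2 dB SPL

Apply inverse-square spreading to bring every level to the receiver, then sum 10^(L/10).
chiller: 78 − 20·log₁₀(9.1/2.6) = 78 − 10.88 = 67.12 dB SPL.
shot-blast cabinet: 100 − 20·log₁₀(20.6/2.6) = 100 − 17.98 = 82.02 dB SPL.
Σ 10^(L/10) = 1.644e+08 → L_total = 10·log₁₀(1.644e+08) = 82.16 dB SPL.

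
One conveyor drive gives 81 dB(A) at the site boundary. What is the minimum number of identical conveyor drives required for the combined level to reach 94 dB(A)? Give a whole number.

Need L₁ + 10·log₁₀ N ≥ 94, i.e. log₁₀ N ≥ 1.30.
N ≥ 10^(13.0/10) = 19.953, so N = 20.

20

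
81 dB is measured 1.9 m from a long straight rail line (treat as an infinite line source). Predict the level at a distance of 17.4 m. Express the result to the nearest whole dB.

Line-source attenuation: ΔL = 10·log₁₀(r₂/r₁) = 10·log₁₀(17.4/1.9) = 9.618 dB.
L₂ = 81 − 10·log₁₀(17.4/1.9) = 81 − 9.618 = 71.38 dB.

71 dB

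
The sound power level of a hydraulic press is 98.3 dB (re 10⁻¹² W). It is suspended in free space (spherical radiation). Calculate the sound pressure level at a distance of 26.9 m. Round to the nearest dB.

Free-field spherical radiation: L_p = L_w − 10·log₁₀(4π·r²), r = 26.9 m.
4π·r² = 9093 m², 10·log₁₀ of that is 39.587 dB.
L_p = 98.3 − 39.587 = 58.71 dB.

59 dB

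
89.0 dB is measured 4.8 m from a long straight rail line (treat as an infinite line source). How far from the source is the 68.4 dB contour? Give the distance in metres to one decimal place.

The 20.6 dB drop corresponds to a distance ratio of 10^(20.6/10) for a line source.
r₂ = 4.8·10^((89.0−68.4)/10) = 4.8·10^(20.6/10) = 551.11 m.

551.1 m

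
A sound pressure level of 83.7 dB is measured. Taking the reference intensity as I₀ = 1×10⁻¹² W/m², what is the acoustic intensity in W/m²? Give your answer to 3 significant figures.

0.000234 W/m²

I/I₀ = 10^(83.7/10) = 2.344e+08, so I = 2.344e+08 × 10⁻¹² W/m².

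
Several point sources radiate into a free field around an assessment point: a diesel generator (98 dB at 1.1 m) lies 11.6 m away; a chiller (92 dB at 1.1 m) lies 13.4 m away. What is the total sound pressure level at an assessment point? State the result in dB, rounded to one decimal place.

78.3 dB

Propagate each source to the receiver with L = L_ref − 20·log₁₀(r/r_ref), then add intensities.
diesel generator: 98 − 20·log₁₀(11.6/1.1) = 98 − 20.46 = 77.54 dB.
chiller: 92 − 20·log₁₀(13.4/1.1) = 92 − 21.71 = 70.29 dB.
Σ 10^(L/10) = 6.742e+07 → L_total = 10·log₁₀(6.742e+07) = 78.29 dB.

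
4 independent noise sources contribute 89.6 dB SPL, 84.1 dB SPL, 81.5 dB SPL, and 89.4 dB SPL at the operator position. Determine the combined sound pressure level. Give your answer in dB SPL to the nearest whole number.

For uncorrelated sources the intensities add, so convert each level to linear form, sum, and take 10·log₁₀ of the total.
Σ 10^(L/10) = 10^(89.6/10) + 10^(84.1/10) + 10^(81.5/10) + 10^(89.4/10) = 2.181e+09.
L_total = 10·log₁₀(2.181e+09) = 93.39 dB SPL.

93 dB SPL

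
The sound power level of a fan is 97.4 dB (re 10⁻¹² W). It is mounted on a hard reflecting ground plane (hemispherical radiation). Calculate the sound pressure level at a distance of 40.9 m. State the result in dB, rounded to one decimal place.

57.2 dB

Free-field hemispherical radiation: L_p = L_w − 10·log₁₀(2π·r²), r = 40.9 m.
2π·r² = 1.051e+04 m², 10·log₁₀ of that is 40.216 dB.
L_p = 97.4 − 40.216 = 57.18 dB.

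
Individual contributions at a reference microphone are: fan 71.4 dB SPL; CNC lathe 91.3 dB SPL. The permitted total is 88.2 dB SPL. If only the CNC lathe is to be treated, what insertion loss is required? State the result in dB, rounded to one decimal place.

3.2 dB

Everything except the CNC lathe sums to 10^(71.4/10) = 1.380e+07 in linear terms, 71.40 dB SPL.
The limit corresponds to 10^(88.2/10) = 6.607e+08; subtracting the fixed part leaves 6.469e+08 for the CNC lathe, i.e. 88.11 dB SPL.
Required insertion loss = 91.3 − 88.11 = 3.19 dB.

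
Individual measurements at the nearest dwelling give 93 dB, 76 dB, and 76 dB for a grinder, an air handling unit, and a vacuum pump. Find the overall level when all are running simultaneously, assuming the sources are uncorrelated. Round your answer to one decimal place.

Incoherent sources combine by intensity addition: L_total = 10·log₁₀(Σ 10^(L_i/10)).
Σ 10^(L/10) = 10^(93/10) + 10^(76/10) + 10^(76/10) = 2.075e+09.
L_total = 10·log₁₀(2.075e+09) = 93.17 dB.

93.2 dB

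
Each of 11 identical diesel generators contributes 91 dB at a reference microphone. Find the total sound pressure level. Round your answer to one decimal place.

101.4 dB

With 11 equal, uncorrelated contributions the intensity is 11× that of one unit, giving a rise of 10·log₁₀ 11.
L_total = 91 + 10·log₁₀(11) = 91 + 10.414 = 101.41 dB.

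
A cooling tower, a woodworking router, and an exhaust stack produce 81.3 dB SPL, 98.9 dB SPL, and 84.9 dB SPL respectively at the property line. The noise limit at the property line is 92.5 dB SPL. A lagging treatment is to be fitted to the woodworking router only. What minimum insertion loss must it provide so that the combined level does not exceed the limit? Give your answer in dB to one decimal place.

The untreated sources together contribute 10^(81.3/10) + 10^(84.9/10) = 4.439e+08, i.e. 86.47 dB SPL.
The limit corresponds to 10^(92.5/10) = 1.778e+09; subtracting the fixed part leaves 1.334e+09 for the woodworking router, i.e. 91.25 dB SPL.
Required insertion loss = 98.9 − 91.25 = 7.65 dB.

7.6 dB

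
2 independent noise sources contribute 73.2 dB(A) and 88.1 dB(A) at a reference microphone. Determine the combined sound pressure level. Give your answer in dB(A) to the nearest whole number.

88 dB(A)

Incoherent sources combine by intensity addition: L_total = 10·log₁₀(Σ 10^(L_i/10)).
Σ 10^(L/10) = 10^(73.2/10) + 10^(88.1/10) = 6.665e+08.
L_total = 10·log₁₀(6.665e+08) = 88.24 dB(A).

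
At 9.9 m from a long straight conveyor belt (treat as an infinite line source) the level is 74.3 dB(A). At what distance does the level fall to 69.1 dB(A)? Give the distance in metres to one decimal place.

32.8 m

The 5.2 dB drop corresponds to a distance ratio of 10^(5.2/10) for a line source.
r₂ = 9.9·10^((74.3−69.1)/10) = 9.9·10^(5.2/10) = 32.78 m.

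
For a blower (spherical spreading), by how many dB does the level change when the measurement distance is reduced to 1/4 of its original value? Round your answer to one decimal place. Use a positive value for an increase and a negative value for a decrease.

Point-source spreading: ΔL = −20·log₁₀(r₂/r₁).
ΔL = −20·log₁₀(0.25) = +12.04 dB.

+12.0 dB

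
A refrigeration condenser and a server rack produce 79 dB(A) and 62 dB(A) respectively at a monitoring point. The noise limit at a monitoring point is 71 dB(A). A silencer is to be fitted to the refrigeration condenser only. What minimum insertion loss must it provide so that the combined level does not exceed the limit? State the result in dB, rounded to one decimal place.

8.6 dB

The untreated sources together contribute 10^(62/10) = 1.585e+06, i.e. 62.00 dB(A).
The limit corresponds to 10^(71/10) = 1.259e+07; subtracting the fixed part leaves 1.100e+07 for the refrigeration condenser, i.e. 70.42 dB(A).
So the refrigeration condenser must be reduced from 79 to 70.42 dB(A): IL = 8.58 dB.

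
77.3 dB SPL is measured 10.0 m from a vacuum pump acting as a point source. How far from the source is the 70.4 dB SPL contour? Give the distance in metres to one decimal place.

22.1 m

The 6.9 dB drop corresponds to a distance ratio of 10^(6.9/20) for a point source.
r₂ = 10.0·10^((77.3−70.4)/20) = 10.0·10^(6.9/20) = 22.13 m.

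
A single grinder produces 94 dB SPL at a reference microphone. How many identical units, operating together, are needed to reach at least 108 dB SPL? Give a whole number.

26

The shortfall is 108 − 94 = 14.0 dB, and N units add 10·log₁₀ N, so need 10·log₁₀ N ≥ 14.0.
N ≥ 10^(14.0/10) = 25.119, so N = 26.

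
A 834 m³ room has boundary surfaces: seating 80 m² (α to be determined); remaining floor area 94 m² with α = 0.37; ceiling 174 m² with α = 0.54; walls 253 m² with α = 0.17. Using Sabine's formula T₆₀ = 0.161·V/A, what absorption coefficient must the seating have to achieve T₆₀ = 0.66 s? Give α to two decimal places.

From T₆₀ = 0.161·V/A, the target T₆₀ = 0.66 s needs A = 0.161·834/0.66 = 203.45 m².
Absorption from the other surfaces = 94·0.37 + 174·0.54 + 253·0.17 = 171.75 m², so the seating must supply 31.70 m² over 80 m².
α = 31.70/80 = 0.396.

0.40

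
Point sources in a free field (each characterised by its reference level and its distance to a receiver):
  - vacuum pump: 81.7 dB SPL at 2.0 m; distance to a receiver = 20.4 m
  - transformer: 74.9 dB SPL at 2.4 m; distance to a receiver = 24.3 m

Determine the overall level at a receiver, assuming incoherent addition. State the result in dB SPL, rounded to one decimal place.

62.4 dB SPL

Propagate each source to the receiver with L = L_ref − 20·log₁₀(r/r_ref), then add intensities.
vacuum pump: 81.7 − 20·log₁₀(20.4/2.0) = 81.7 − 20.17 = 61.53 dB SPL.
transformer: 74.9 − 20·log₁₀(24.3/2.4) = 74.9 − 20.11 = 54.79 dB SPL.
Σ 10^(L/10) = 1.723e+06 → L_total = 10·log₁₀(1.723e+06) = 62.36 dB SPL.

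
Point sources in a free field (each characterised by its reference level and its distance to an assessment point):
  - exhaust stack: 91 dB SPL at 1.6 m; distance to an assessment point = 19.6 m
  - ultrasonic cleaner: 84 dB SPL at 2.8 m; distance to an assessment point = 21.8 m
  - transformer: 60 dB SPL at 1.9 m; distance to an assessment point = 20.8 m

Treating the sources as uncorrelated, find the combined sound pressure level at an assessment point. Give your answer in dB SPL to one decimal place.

Apply inverse-square spreading to bring every level to the receiver, then sum 10^(L/10).
exhaust stack: 91 − 20·log₁₀(19.6/1.6) = 91 − 21.76 = 69.24 dB SPL.
ultrasonic cleaner: 84 − 20·log₁₀(21.8/2.8) = 84 − 17.83 = 66.17 dB SPL.
transformer: 60 − 20·log₁₀(20.8/1.9) = 60 − 20.79 = 39.21 dB SPL.
Σ 10^(L/10) = 1.254e+07 → L_total = 10·log₁₀(1.254e+07) = 70.98 dB SPL.

71.0 dB SPL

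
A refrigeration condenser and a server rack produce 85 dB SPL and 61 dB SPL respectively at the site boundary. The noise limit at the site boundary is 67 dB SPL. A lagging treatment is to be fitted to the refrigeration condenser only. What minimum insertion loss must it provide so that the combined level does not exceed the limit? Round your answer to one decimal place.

19.3 dB

Everything except the refrigeration condenser sums to 10^(61/10) = 1.259e+06 in linear terms, 61.00 dB SPL.
To meet 67 dB SPL overall, the treated refrigeration condenser may contribute at most 10^(67/10) − 1.259e+06 = 3.753e+06, i.e. 65.74 dB SPL.
So the refrigeration condenser must be reduced from 85 to 65.74 dB SPL: IL = 19.26 dB.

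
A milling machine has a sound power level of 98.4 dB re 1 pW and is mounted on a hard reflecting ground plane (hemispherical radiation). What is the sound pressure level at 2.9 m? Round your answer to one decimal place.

The power spreads over a hemisphere of area 2π·r², so L_p = L_w − 10·log₁₀(2π·r²).
2π·r² = 52.84 m², 10·log₁₀ of that is 17.230 dB.
L_p = 98.4 − 17.230 = 81.17 dB.

81.2 dB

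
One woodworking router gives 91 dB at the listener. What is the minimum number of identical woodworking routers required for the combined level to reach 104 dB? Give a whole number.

20

The shortfall is 104 − 91 = 13.0 dB, and N units add 10·log₁₀ N, so need 10·log₁₀ N ≥ 13.0.
N ≥ 10^(13.0/10) = 19.953, so N = 20.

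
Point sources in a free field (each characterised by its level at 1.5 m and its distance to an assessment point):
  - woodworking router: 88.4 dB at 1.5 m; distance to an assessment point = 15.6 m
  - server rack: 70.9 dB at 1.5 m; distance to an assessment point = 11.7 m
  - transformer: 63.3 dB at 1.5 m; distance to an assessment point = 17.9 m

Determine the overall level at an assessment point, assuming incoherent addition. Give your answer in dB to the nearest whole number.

Propagate each source to the receiver with L = L_ref − 20·log₁₀(r/r_ref), then add intensities.
woodworking router: 88.4 − 20·log₁₀(15.6/1.5) = 88.4 − 20.34 = 68.06 dB.
server rack: 70.9 − 20·log₁₀(11.7/1.5) = 70.9 − 17.84 = 53.06 dB.
transformer: 63.3 − 20·log₁₀(17.9/1.5) = 63.3 − 21.54 = 41.76 dB.
Σ 10^(L/10) = 6.614e+06 → L_total = 10·log₁₀(6.614e+06) = 68.20 dB.

68 dB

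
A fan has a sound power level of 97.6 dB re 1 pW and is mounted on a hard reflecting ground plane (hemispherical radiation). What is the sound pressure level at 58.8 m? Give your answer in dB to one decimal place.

L_p = L_w − 10·log₁₀(2π·r²) with r = 58.8 m.
2π·r² = 2.172e+04 m², 10·log₁₀ of that is 43.369 dB.
L_p = 97.6 − 43.369 = 54.23 dB.

54.2 dB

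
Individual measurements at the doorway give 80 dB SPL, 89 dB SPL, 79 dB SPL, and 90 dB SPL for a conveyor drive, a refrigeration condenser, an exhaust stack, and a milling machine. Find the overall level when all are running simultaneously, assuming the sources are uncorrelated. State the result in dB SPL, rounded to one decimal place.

93.0 dB SPL

Incoherent sources combine by intensity addition: L_total = 10·log₁₀(Σ 10^(L_i/10)).
Σ 10^(L/10) = 10^(80/10) + 10^(89/10) + 10^(79/10) + 10^(90/10) = 1.974e+09.
L_total = 10·log₁₀(1.974e+09) = 92.95 dB SPL.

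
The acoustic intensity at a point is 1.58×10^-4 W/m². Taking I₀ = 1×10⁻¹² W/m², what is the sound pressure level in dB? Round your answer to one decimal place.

82.0 dB

I/I₀ = 1.58×10^-4/10⁻¹² = 1.58×10^8, and L = 10·log₁₀(I/I₀).
L = 10·(0.1987 + 8) = 81.99 dB.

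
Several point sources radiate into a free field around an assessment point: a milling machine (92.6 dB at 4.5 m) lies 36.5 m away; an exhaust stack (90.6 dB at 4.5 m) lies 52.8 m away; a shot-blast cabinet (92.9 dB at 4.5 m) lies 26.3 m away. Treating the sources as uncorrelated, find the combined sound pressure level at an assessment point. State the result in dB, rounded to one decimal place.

Apply inverse-square spreading to bring every level to the receiver, then sum 10^(L/10).
milling machine: 92.6 − 20·log₁₀(36.5/4.5) = 92.6 − 18.18 = 74.42 dB.
exhaust stack: 90.6 − 20·log₁₀(52.8/4.5) = 90.6 − 21.39 = 69.21 dB.
shot-blast cabinet: 92.9 − 20·log₁₀(26.3/4.5) = 92.9 − 15.33 = 77.57 dB.
Σ 10^(L/10) = 9.308e+07 → L_total = 10·log₁₀(9.308e+07) = 79.69 dB.

79.7 dB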